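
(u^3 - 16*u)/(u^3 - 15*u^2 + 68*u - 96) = u*(u + 4)/(u^2 - 11*u + 24)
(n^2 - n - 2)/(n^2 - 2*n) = (n + 1)/n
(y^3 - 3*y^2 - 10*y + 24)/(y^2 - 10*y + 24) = (y^2 + y - 6)/(y - 6)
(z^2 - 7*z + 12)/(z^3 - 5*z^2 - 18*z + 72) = (z - 4)/(z^2 - 2*z - 24)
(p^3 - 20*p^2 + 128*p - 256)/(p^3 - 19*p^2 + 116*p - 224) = (p - 8)/(p - 7)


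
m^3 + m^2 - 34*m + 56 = (m - 4)*(m - 2)*(m + 7)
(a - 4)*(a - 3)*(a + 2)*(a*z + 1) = a^4*z - 5*a^3*z + a^3 - 2*a^2*z - 5*a^2 + 24*a*z - 2*a + 24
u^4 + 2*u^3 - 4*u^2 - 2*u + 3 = (u - 1)^2*(u + 1)*(u + 3)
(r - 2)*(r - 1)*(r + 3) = r^3 - 7*r + 6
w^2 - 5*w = w*(w - 5)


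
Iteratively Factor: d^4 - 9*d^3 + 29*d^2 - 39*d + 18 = (d - 2)*(d^3 - 7*d^2 + 15*d - 9) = (d - 3)*(d - 2)*(d^2 - 4*d + 3) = (d - 3)*(d - 2)*(d - 1)*(d - 3)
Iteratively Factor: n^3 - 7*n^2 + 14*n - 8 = (n - 2)*(n^2 - 5*n + 4) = (n - 2)*(n - 1)*(n - 4)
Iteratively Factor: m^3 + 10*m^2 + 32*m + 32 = (m + 2)*(m^2 + 8*m + 16) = (m + 2)*(m + 4)*(m + 4)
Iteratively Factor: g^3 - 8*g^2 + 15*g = (g - 3)*(g^2 - 5*g) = g*(g - 3)*(g - 5)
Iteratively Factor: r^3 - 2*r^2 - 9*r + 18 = (r - 3)*(r^2 + r - 6) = (r - 3)*(r + 3)*(r - 2)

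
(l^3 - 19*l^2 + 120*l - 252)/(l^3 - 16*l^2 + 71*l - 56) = (l^2 - 12*l + 36)/(l^2 - 9*l + 8)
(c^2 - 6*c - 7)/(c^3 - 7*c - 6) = (c - 7)/(c^2 - c - 6)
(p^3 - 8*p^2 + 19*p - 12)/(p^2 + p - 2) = (p^2 - 7*p + 12)/(p + 2)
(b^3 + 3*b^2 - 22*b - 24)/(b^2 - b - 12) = (b^2 + 7*b + 6)/(b + 3)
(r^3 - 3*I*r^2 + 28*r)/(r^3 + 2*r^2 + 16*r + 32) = r*(r - 7*I)/(r^2 + 2*r*(1 - 2*I) - 8*I)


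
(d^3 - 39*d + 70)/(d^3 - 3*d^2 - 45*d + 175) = (d - 2)/(d - 5)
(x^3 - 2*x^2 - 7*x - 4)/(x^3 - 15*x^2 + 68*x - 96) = (x^2 + 2*x + 1)/(x^2 - 11*x + 24)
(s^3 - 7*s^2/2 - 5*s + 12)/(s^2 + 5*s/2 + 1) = (2*s^2 - 11*s + 12)/(2*s + 1)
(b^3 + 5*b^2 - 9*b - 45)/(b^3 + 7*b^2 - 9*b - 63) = (b + 5)/(b + 7)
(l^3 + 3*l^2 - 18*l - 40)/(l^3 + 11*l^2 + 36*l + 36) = (l^2 + l - 20)/(l^2 + 9*l + 18)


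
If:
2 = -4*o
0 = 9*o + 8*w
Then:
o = -1/2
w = 9/16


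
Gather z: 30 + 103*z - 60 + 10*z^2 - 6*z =10*z^2 + 97*z - 30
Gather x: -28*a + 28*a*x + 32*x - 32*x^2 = -28*a - 32*x^2 + x*(28*a + 32)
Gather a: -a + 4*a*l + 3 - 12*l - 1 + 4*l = a*(4*l - 1) - 8*l + 2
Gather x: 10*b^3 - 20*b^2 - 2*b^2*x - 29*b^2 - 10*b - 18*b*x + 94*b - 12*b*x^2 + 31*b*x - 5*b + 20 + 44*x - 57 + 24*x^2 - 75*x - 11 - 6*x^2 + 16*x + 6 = 10*b^3 - 49*b^2 + 79*b + x^2*(18 - 12*b) + x*(-2*b^2 + 13*b - 15) - 42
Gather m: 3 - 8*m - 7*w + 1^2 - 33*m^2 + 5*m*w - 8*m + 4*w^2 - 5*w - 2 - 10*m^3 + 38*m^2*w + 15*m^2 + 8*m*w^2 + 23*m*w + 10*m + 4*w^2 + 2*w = -10*m^3 + m^2*(38*w - 18) + m*(8*w^2 + 28*w - 6) + 8*w^2 - 10*w + 2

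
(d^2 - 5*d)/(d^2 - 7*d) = (d - 5)/(d - 7)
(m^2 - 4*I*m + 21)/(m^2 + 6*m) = (m^2 - 4*I*m + 21)/(m*(m + 6))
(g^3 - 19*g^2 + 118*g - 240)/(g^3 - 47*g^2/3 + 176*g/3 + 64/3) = 3*(g^2 - 11*g + 30)/(3*g^2 - 23*g - 8)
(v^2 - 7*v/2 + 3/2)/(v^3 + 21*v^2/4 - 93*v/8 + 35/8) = 4*(v - 3)/(4*v^2 + 23*v - 35)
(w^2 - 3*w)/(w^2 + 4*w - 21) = w/(w + 7)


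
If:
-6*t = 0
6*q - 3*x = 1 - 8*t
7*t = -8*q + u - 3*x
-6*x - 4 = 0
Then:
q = -1/6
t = 0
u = -10/3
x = -2/3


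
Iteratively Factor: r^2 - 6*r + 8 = (r - 2)*(r - 4)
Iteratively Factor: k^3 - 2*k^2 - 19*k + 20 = (k - 1)*(k^2 - k - 20) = (k - 5)*(k - 1)*(k + 4)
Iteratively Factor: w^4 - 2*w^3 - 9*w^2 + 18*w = (w - 3)*(w^3 + w^2 - 6*w) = (w - 3)*(w - 2)*(w^2 + 3*w) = (w - 3)*(w - 2)*(w + 3)*(w)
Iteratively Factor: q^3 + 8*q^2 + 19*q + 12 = (q + 4)*(q^2 + 4*q + 3) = (q + 3)*(q + 4)*(q + 1)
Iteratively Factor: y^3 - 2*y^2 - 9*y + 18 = (y - 2)*(y^2 - 9) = (y - 3)*(y - 2)*(y + 3)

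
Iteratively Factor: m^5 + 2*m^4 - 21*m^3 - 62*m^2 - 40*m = (m)*(m^4 + 2*m^3 - 21*m^2 - 62*m - 40) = m*(m + 2)*(m^3 - 21*m - 20) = m*(m - 5)*(m + 2)*(m^2 + 5*m + 4) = m*(m - 5)*(m + 2)*(m + 4)*(m + 1)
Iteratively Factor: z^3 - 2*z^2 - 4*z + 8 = (z - 2)*(z^2 - 4) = (z - 2)^2*(z + 2)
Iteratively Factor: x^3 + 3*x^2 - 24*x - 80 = (x + 4)*(x^2 - x - 20) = (x - 5)*(x + 4)*(x + 4)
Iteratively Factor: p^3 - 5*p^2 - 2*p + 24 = (p + 2)*(p^2 - 7*p + 12) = (p - 4)*(p + 2)*(p - 3)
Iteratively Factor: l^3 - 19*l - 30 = (l - 5)*(l^2 + 5*l + 6) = (l - 5)*(l + 2)*(l + 3)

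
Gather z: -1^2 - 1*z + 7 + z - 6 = 0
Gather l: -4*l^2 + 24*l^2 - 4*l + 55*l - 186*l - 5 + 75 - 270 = 20*l^2 - 135*l - 200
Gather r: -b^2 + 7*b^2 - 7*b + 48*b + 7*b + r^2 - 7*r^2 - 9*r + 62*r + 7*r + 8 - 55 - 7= 6*b^2 + 48*b - 6*r^2 + 60*r - 54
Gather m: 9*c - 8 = 9*c - 8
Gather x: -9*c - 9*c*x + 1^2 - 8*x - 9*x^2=-9*c - 9*x^2 + x*(-9*c - 8) + 1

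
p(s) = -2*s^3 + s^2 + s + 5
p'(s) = -6*s^2 + 2*s + 1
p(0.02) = 5.02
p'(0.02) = 1.04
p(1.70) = -0.24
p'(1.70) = -12.94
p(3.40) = -58.65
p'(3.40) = -61.56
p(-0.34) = 4.85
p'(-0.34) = -0.37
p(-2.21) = 29.26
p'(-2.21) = -32.72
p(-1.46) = 11.90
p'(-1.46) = -14.71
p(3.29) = -52.11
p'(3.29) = -57.36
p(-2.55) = 42.12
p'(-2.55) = -43.12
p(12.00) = -3295.00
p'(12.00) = -839.00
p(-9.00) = 1535.00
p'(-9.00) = -503.00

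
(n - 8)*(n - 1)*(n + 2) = n^3 - 7*n^2 - 10*n + 16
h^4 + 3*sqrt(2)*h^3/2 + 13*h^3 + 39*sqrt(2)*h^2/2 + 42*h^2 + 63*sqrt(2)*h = h*(h + 6)*(h + 7)*(h + 3*sqrt(2)/2)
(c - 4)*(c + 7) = c^2 + 3*c - 28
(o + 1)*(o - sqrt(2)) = o^2 - sqrt(2)*o + o - sqrt(2)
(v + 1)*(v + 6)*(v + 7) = v^3 + 14*v^2 + 55*v + 42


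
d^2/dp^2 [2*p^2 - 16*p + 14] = 4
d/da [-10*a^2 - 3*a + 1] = -20*a - 3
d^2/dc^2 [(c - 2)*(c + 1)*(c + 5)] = 6*c + 8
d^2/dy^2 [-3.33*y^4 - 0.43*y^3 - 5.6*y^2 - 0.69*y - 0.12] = -39.96*y^2 - 2.58*y - 11.2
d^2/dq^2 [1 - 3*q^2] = -6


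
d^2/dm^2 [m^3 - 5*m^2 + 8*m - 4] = 6*m - 10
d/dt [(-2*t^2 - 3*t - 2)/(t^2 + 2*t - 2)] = (-t^2 + 12*t + 10)/(t^4 + 4*t^3 - 8*t + 4)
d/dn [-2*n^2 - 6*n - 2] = -4*n - 6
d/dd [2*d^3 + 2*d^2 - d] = 6*d^2 + 4*d - 1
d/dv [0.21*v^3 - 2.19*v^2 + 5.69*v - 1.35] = 0.63*v^2 - 4.38*v + 5.69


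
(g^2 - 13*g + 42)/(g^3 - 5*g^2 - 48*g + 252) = (g - 7)/(g^2 + g - 42)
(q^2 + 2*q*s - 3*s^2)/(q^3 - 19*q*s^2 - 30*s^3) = (q - s)/(q^2 - 3*q*s - 10*s^2)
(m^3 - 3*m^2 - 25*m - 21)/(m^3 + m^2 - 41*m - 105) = (m + 1)/(m + 5)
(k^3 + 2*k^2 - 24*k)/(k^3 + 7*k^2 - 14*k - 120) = k/(k + 5)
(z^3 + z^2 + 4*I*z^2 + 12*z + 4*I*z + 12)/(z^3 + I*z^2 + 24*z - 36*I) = (z + 1)/(z - 3*I)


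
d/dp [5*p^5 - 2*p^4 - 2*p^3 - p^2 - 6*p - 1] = 25*p^4 - 8*p^3 - 6*p^2 - 2*p - 6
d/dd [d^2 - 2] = 2*d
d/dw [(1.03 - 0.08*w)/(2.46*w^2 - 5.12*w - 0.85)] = (0.1968*w^2 - 5.0676*w + 5.3416)/(6.0516*w^4 - 25.1904*w^3 + 22.0324*w^2 + 8.704*w + 0.7225)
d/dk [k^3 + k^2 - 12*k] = 3*k^2 + 2*k - 12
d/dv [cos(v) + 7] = -sin(v)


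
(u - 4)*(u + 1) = u^2 - 3*u - 4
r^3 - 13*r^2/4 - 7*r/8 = r*(r - 7/2)*(r + 1/4)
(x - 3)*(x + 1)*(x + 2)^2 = x^4 + 2*x^3 - 7*x^2 - 20*x - 12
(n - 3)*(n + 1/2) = n^2 - 5*n/2 - 3/2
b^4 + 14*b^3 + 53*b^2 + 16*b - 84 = (b - 1)*(b + 2)*(b + 6)*(b + 7)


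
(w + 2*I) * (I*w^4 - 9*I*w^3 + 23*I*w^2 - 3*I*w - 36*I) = I*w^5 - 2*w^4 - 9*I*w^4 + 18*w^3 + 23*I*w^3 - 46*w^2 - 3*I*w^2 + 6*w - 36*I*w + 72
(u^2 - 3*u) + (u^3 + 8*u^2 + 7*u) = u^3 + 9*u^2 + 4*u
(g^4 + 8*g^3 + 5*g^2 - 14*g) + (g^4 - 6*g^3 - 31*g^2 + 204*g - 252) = 2*g^4 + 2*g^3 - 26*g^2 + 190*g - 252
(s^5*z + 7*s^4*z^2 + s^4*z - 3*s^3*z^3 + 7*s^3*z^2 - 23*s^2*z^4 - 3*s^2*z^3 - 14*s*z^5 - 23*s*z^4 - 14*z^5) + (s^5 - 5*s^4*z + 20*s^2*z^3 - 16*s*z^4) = s^5*z + s^5 + 7*s^4*z^2 - 4*s^4*z - 3*s^3*z^3 + 7*s^3*z^2 - 23*s^2*z^4 + 17*s^2*z^3 - 14*s*z^5 - 39*s*z^4 - 14*z^5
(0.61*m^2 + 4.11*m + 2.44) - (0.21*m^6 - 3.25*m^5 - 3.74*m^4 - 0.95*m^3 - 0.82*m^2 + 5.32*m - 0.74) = -0.21*m^6 + 3.25*m^5 + 3.74*m^4 + 0.95*m^3 + 1.43*m^2 - 1.21*m + 3.18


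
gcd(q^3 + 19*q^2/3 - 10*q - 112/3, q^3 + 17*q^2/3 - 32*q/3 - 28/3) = q + 7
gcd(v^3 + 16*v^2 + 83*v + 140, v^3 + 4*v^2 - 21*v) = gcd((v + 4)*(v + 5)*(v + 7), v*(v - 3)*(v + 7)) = v + 7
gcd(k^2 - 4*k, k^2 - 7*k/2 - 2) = k - 4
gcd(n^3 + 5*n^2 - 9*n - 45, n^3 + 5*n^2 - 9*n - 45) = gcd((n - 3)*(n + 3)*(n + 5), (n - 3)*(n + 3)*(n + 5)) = n^3 + 5*n^2 - 9*n - 45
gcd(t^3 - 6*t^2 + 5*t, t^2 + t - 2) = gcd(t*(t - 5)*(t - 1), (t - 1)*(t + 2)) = t - 1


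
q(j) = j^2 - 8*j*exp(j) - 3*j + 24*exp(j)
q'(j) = -8*j*exp(j) + 2*j + 16*exp(j) - 3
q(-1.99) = 15.39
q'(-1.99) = -2.62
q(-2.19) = 16.01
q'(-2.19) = -3.63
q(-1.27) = 15.02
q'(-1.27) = 1.81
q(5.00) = -2364.61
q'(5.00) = -3554.92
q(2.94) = 8.90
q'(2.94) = -139.37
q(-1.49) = 14.79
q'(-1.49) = 0.31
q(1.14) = 44.41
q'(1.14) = 20.79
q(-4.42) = 33.51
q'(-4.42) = -11.22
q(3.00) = 0.00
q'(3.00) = -157.68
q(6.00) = -9664.29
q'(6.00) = -12900.72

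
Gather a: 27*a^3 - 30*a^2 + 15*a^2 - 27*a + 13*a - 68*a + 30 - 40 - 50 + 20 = 27*a^3 - 15*a^2 - 82*a - 40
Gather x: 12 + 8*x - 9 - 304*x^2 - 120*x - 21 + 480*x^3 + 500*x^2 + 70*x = 480*x^3 + 196*x^2 - 42*x - 18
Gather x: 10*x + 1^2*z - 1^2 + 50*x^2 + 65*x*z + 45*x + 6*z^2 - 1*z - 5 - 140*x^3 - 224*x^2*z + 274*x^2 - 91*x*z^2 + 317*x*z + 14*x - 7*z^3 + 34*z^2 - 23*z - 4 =-140*x^3 + x^2*(324 - 224*z) + x*(-91*z^2 + 382*z + 69) - 7*z^3 + 40*z^2 - 23*z - 10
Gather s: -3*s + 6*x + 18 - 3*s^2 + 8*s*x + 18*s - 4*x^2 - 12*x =-3*s^2 + s*(8*x + 15) - 4*x^2 - 6*x + 18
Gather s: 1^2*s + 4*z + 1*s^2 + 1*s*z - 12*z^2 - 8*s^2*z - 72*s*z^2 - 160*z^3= s^2*(1 - 8*z) + s*(-72*z^2 + z + 1) - 160*z^3 - 12*z^2 + 4*z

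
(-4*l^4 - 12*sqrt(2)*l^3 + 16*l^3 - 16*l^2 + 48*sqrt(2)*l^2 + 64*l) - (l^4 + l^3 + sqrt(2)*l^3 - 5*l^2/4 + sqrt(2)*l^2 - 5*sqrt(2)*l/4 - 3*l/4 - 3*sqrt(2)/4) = -5*l^4 - 13*sqrt(2)*l^3 + 15*l^3 - 59*l^2/4 + 47*sqrt(2)*l^2 + 5*sqrt(2)*l/4 + 259*l/4 + 3*sqrt(2)/4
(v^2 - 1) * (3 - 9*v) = -9*v^3 + 3*v^2 + 9*v - 3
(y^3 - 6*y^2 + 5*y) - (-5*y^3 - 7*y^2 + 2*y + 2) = 6*y^3 + y^2 + 3*y - 2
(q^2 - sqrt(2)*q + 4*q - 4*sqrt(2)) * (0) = 0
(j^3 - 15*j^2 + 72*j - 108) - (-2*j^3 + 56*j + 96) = 3*j^3 - 15*j^2 + 16*j - 204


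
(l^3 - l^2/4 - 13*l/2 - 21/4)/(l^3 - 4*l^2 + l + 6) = (l + 7/4)/(l - 2)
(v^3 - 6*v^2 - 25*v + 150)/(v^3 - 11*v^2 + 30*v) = (v + 5)/v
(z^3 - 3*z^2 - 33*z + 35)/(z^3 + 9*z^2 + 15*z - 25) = (z - 7)/(z + 5)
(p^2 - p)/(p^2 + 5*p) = (p - 1)/(p + 5)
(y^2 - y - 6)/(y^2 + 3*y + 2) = (y - 3)/(y + 1)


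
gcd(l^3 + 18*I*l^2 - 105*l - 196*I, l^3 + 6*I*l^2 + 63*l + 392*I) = l^2 + 14*I*l - 49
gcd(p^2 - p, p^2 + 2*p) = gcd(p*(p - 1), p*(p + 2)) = p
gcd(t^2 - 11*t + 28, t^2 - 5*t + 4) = t - 4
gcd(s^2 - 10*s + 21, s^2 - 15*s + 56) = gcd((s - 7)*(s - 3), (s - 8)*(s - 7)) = s - 7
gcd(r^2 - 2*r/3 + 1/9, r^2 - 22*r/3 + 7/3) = r - 1/3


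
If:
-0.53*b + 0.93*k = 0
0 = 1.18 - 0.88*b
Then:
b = 1.34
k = 0.76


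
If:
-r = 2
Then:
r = -2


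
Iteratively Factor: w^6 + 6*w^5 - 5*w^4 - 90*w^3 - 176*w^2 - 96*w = (w)*(w^5 + 6*w^4 - 5*w^3 - 90*w^2 - 176*w - 96) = w*(w - 4)*(w^4 + 10*w^3 + 35*w^2 + 50*w + 24) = w*(w - 4)*(w + 1)*(w^3 + 9*w^2 + 26*w + 24) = w*(w - 4)*(w + 1)*(w + 2)*(w^2 + 7*w + 12) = w*(w - 4)*(w + 1)*(w + 2)*(w + 4)*(w + 3)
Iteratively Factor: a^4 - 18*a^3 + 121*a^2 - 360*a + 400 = (a - 4)*(a^3 - 14*a^2 + 65*a - 100) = (a - 5)*(a - 4)*(a^2 - 9*a + 20) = (a - 5)^2*(a - 4)*(a - 4)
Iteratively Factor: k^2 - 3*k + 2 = (k - 2)*(k - 1)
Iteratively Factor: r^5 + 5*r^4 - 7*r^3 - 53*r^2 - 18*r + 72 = (r - 1)*(r^4 + 6*r^3 - r^2 - 54*r - 72) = (r - 1)*(r + 3)*(r^3 + 3*r^2 - 10*r - 24) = (r - 3)*(r - 1)*(r + 3)*(r^2 + 6*r + 8) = (r - 3)*(r - 1)*(r + 3)*(r + 4)*(r + 2)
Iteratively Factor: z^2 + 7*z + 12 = (z + 3)*(z + 4)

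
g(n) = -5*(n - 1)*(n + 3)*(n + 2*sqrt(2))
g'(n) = -5*(n - 1)*(n + 3) - 5*(n - 1)*(n + 2*sqrt(2)) - 5*(n + 3)*(n + 2*sqrt(2)) = -15*n^2 - 20*sqrt(2)*n - 20*n - 20*sqrt(2) + 15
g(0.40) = 32.93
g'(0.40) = -35.00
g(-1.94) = 13.84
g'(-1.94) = 23.93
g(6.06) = -2037.39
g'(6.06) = -856.74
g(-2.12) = 9.73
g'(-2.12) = 21.66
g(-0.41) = 44.16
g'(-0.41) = 3.99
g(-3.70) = 14.34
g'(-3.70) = -39.98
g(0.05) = 41.70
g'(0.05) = -15.74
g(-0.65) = 42.23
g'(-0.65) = 11.76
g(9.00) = -5677.65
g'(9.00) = -1662.84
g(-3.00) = 0.00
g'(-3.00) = -3.43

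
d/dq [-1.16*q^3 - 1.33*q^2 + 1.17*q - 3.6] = -3.48*q^2 - 2.66*q + 1.17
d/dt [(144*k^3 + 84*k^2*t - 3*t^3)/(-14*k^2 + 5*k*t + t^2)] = 3*(-632*k^4 - 96*k^3*t + 14*k^2*t^2 - 10*k*t^3 - t^4)/(196*k^4 - 140*k^3*t - 3*k^2*t^2 + 10*k*t^3 + t^4)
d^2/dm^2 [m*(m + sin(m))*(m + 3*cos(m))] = -m^2*sin(m) - 3*m^2*cos(m) - 12*m*sin(m) - 6*m*sin(2*m) + 4*m*cos(m) + 6*m + 2*sin(m) + 6*cos(m) + 6*cos(2*m)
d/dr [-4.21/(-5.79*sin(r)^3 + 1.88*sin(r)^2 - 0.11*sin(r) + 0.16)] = (-73.1277*sin(r)^2 + 15.8296*sin(r) - 0.4631)*cos(r)/(5.79*sin(r)^3 - 1.88*sin(r)^2 + 0.11*sin(r) - 0.16)^2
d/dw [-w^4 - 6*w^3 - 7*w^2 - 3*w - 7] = -4*w^3 - 18*w^2 - 14*w - 3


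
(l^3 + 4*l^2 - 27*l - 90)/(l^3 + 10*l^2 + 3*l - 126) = (l^2 - 2*l - 15)/(l^2 + 4*l - 21)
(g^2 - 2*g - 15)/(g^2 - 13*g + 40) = (g + 3)/(g - 8)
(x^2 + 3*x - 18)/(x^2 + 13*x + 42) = (x - 3)/(x + 7)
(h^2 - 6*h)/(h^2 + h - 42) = h/(h + 7)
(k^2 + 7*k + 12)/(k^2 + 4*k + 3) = (k + 4)/(k + 1)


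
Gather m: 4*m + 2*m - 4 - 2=6*m - 6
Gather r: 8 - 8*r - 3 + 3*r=5 - 5*r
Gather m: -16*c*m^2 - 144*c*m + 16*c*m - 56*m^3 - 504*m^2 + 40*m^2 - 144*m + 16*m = -56*m^3 + m^2*(-16*c - 464) + m*(-128*c - 128)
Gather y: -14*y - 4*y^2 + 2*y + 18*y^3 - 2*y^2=18*y^3 - 6*y^2 - 12*y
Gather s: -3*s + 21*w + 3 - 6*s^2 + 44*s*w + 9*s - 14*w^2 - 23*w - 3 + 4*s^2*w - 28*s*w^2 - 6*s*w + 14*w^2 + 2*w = s^2*(4*w - 6) + s*(-28*w^2 + 38*w + 6)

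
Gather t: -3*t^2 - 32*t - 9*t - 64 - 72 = -3*t^2 - 41*t - 136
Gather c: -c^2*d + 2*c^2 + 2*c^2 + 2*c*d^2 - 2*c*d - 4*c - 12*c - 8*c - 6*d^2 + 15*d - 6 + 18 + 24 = c^2*(4 - d) + c*(2*d^2 - 2*d - 24) - 6*d^2 + 15*d + 36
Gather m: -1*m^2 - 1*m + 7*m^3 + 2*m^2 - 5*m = 7*m^3 + m^2 - 6*m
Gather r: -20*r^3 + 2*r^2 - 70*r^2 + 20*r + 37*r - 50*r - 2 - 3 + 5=-20*r^3 - 68*r^2 + 7*r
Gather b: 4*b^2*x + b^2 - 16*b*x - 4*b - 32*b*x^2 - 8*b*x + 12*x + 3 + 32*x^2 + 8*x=b^2*(4*x + 1) + b*(-32*x^2 - 24*x - 4) + 32*x^2 + 20*x + 3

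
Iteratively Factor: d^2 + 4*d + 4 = (d + 2)*(d + 2)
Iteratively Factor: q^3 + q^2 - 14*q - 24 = (q + 3)*(q^2 - 2*q - 8) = (q + 2)*(q + 3)*(q - 4)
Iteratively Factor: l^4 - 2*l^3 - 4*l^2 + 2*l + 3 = (l + 1)*(l^3 - 3*l^2 - l + 3) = (l - 3)*(l + 1)*(l^2 - 1) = (l - 3)*(l - 1)*(l + 1)*(l + 1)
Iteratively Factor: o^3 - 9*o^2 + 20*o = (o - 4)*(o^2 - 5*o) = (o - 5)*(o - 4)*(o)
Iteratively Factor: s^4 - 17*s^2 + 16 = (s - 4)*(s^3 + 4*s^2 - s - 4) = (s - 4)*(s - 1)*(s^2 + 5*s + 4) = (s - 4)*(s - 1)*(s + 1)*(s + 4)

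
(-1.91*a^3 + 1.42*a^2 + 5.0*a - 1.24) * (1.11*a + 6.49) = -2.1201*a^4 - 10.8197*a^3 + 14.7658*a^2 + 31.0736*a - 8.0476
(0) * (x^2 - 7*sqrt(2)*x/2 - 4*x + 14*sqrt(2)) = 0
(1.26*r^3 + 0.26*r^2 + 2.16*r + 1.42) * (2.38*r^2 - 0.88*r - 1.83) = 2.9988*r^5 - 0.49*r^4 + 2.6062*r^3 + 1.003*r^2 - 5.2024*r - 2.5986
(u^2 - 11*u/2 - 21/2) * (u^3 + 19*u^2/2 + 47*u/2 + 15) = u^5 + 4*u^4 - 157*u^3/4 - 214*u^2 - 1317*u/4 - 315/2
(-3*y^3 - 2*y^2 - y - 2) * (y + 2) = -3*y^4 - 8*y^3 - 5*y^2 - 4*y - 4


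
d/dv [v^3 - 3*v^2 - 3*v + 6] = 3*v^2 - 6*v - 3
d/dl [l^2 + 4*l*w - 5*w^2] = 2*l + 4*w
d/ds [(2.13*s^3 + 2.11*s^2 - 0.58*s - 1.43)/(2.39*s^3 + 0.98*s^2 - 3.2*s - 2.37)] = (1.77635683940025e-15*s^5 - 2.9555*s^4 - 10.8596*s^3 - 11.0748*s^2 - 7.1986*s - 3.2014)/(5.7121*s^6 + 4.6844*s^5 - 14.3356*s^4 - 17.6006*s^3 + 5.5948*s^2 + 15.168*s + 5.6169)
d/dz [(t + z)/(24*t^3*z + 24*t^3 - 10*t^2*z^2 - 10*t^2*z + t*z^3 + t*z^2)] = (24*t^2*z + 24*t^2 - 10*t*z^2 - 10*t*z + z^3 + z^2 - (t + z)*(24*t^2 - 20*t*z - 10*t + 3*z^2 + 2*z))/(t*(24*t^2*z + 24*t^2 - 10*t*z^2 - 10*t*z + z^3 + z^2)^2)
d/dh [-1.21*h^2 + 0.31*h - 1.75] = 0.31 - 2.42*h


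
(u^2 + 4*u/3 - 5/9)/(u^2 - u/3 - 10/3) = (u - 1/3)/(u - 2)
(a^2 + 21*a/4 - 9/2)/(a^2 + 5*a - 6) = (a - 3/4)/(a - 1)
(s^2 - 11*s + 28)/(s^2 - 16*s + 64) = (s^2 - 11*s + 28)/(s^2 - 16*s + 64)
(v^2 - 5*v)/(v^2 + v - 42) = v*(v - 5)/(v^2 + v - 42)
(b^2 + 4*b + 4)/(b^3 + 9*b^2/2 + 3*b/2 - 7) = 2*(b + 2)/(2*b^2 + 5*b - 7)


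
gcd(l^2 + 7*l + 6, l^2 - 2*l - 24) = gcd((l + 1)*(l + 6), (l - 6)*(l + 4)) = 1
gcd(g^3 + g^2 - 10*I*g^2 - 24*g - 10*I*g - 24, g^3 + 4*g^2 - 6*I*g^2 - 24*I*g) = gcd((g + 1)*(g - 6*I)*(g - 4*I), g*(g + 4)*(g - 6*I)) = g - 6*I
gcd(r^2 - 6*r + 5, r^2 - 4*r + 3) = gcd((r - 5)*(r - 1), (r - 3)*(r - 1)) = r - 1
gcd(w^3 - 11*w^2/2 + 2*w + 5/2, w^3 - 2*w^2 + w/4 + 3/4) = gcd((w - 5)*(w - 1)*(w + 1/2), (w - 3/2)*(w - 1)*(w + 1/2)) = w^2 - w/2 - 1/2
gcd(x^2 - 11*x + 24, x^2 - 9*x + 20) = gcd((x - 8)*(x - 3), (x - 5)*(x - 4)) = 1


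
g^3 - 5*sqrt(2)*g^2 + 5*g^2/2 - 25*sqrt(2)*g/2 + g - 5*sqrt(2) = (g + 1/2)*(g + 2)*(g - 5*sqrt(2))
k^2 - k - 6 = (k - 3)*(k + 2)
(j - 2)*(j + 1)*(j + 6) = j^3 + 5*j^2 - 8*j - 12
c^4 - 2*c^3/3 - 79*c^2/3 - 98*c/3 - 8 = (c - 6)*(c + 1/3)*(c + 1)*(c + 4)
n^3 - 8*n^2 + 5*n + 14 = (n - 7)*(n - 2)*(n + 1)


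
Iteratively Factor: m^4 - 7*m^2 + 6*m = (m - 1)*(m^3 + m^2 - 6*m) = (m - 1)*(m + 3)*(m^2 - 2*m) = (m - 2)*(m - 1)*(m + 3)*(m)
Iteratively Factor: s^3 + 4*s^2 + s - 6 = (s + 2)*(s^2 + 2*s - 3) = (s + 2)*(s + 3)*(s - 1)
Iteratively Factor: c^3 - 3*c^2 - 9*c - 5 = (c + 1)*(c^2 - 4*c - 5) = (c - 5)*(c + 1)*(c + 1)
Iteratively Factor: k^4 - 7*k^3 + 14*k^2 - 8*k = (k - 1)*(k^3 - 6*k^2 + 8*k) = k*(k - 1)*(k^2 - 6*k + 8) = k*(k - 2)*(k - 1)*(k - 4)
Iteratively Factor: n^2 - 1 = (n + 1)*(n - 1)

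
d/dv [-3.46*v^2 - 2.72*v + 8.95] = -6.92*v - 2.72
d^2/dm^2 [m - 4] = 0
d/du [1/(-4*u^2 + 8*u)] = (u - 1)/(2*u^2*(u - 2)^2)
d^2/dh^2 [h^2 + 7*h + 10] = 2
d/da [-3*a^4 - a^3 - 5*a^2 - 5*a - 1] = -12*a^3 - 3*a^2 - 10*a - 5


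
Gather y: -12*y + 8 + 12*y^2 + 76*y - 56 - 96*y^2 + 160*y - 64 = -84*y^2 + 224*y - 112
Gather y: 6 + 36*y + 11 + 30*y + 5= 66*y + 22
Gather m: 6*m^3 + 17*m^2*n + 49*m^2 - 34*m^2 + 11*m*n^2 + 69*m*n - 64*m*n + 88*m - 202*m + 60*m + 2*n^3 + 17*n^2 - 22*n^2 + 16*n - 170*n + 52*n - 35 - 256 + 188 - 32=6*m^3 + m^2*(17*n + 15) + m*(11*n^2 + 5*n - 54) + 2*n^3 - 5*n^2 - 102*n - 135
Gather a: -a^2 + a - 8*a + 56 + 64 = -a^2 - 7*a + 120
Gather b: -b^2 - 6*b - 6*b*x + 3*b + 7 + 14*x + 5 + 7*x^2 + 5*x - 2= -b^2 + b*(-6*x - 3) + 7*x^2 + 19*x + 10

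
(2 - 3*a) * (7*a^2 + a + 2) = -21*a^3 + 11*a^2 - 4*a + 4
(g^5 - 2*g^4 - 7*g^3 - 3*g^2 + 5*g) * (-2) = -2*g^5 + 4*g^4 + 14*g^3 + 6*g^2 - 10*g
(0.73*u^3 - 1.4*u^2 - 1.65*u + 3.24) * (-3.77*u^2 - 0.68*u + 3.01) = -2.7521*u^5 + 4.7816*u^4 + 9.3698*u^3 - 15.3068*u^2 - 7.1697*u + 9.7524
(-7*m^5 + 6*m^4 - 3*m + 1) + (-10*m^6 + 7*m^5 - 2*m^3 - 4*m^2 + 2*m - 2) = -10*m^6 + 6*m^4 - 2*m^3 - 4*m^2 - m - 1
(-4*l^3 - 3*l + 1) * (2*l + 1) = -8*l^4 - 4*l^3 - 6*l^2 - l + 1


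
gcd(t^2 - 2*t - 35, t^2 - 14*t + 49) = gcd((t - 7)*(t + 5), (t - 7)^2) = t - 7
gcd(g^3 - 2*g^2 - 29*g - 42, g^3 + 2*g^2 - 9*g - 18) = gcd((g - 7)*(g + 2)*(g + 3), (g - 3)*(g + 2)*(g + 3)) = g^2 + 5*g + 6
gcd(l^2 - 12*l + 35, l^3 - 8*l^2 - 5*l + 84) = l - 7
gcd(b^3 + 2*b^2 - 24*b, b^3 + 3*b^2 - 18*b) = b^2 + 6*b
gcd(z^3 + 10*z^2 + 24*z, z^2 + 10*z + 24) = z^2 + 10*z + 24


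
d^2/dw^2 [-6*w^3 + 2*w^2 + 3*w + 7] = 4 - 36*w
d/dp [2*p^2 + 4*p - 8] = 4*p + 4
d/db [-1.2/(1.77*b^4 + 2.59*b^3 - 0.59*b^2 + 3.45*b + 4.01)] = (8.496*b^3 + 9.324*b^2 - 1.416*b + 4.14)/(1.77*b^4 + 2.59*b^3 - 0.59*b^2 + 3.45*b + 4.01)^2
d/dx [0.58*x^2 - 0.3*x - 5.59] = 1.16*x - 0.3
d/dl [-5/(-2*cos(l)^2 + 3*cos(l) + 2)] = 5*(4*cos(l) - 3)*sin(l)/(2*sin(l)^2 + 3*cos(l))^2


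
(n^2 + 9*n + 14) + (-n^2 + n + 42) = 10*n + 56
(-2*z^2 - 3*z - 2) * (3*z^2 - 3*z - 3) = -6*z^4 - 3*z^3 + 9*z^2 + 15*z + 6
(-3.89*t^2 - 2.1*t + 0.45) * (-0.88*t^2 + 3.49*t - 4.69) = 3.4232*t^4 - 11.7281*t^3 + 10.5191*t^2 + 11.4195*t - 2.1105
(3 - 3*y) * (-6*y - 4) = 18*y^2 - 6*y - 12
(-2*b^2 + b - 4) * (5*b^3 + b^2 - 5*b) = -10*b^5 + 3*b^4 - 9*b^3 - 9*b^2 + 20*b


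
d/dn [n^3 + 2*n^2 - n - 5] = 3*n^2 + 4*n - 1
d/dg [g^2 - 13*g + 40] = 2*g - 13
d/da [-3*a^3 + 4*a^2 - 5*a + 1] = -9*a^2 + 8*a - 5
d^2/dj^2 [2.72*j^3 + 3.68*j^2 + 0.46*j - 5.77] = 16.32*j + 7.36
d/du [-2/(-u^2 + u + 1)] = 2*(1 - 2*u)/(-u^2 + u + 1)^2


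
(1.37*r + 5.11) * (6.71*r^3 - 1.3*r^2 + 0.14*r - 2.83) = 9.1927*r^4 + 32.5071*r^3 - 6.4512*r^2 - 3.1617*r - 14.4613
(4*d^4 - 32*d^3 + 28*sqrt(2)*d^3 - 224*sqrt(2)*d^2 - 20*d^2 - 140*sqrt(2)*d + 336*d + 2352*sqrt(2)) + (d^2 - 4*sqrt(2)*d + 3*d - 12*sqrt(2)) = 4*d^4 - 32*d^3 + 28*sqrt(2)*d^3 - 224*sqrt(2)*d^2 - 19*d^2 - 144*sqrt(2)*d + 339*d + 2340*sqrt(2)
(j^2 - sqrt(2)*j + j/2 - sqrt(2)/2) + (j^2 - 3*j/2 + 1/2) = 2*j^2 - sqrt(2)*j - j - sqrt(2)/2 + 1/2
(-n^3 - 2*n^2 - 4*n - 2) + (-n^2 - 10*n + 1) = -n^3 - 3*n^2 - 14*n - 1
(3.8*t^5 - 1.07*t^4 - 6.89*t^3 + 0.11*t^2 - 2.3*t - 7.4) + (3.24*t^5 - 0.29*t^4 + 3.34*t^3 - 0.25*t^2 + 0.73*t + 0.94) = 7.04*t^5 - 1.36*t^4 - 3.55*t^3 - 0.14*t^2 - 1.57*t - 6.46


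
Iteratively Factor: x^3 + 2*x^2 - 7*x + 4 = (x - 1)*(x^2 + 3*x - 4) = (x - 1)*(x + 4)*(x - 1)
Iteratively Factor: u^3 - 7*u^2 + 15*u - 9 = (u - 3)*(u^2 - 4*u + 3) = (u - 3)*(u - 1)*(u - 3)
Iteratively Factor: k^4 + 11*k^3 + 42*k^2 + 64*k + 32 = (k + 1)*(k^3 + 10*k^2 + 32*k + 32) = (k + 1)*(k + 2)*(k^2 + 8*k + 16) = (k + 1)*(k + 2)*(k + 4)*(k + 4)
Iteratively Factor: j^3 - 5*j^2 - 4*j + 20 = (j + 2)*(j^2 - 7*j + 10) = (j - 5)*(j + 2)*(j - 2)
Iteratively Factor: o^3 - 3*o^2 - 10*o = (o - 5)*(o^2 + 2*o) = o*(o - 5)*(o + 2)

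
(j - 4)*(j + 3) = j^2 - j - 12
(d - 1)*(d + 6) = d^2 + 5*d - 6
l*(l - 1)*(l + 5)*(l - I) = l^4 + 4*l^3 - I*l^3 - 5*l^2 - 4*I*l^2 + 5*I*l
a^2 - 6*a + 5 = (a - 5)*(a - 1)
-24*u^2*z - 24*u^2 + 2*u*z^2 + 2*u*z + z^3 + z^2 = (-4*u + z)*(6*u + z)*(z + 1)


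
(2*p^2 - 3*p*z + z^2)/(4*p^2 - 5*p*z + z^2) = (-2*p + z)/(-4*p + z)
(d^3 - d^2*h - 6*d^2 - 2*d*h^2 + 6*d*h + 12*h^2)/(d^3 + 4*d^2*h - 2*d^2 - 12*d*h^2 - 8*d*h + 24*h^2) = (d^2 + d*h - 6*d - 6*h)/(d^2 + 6*d*h - 2*d - 12*h)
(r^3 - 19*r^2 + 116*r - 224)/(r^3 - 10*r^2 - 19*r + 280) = (r - 4)/(r + 5)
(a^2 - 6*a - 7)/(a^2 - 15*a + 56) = (a + 1)/(a - 8)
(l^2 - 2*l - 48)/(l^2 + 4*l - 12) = (l - 8)/(l - 2)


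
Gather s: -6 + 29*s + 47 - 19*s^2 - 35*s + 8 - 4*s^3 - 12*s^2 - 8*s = -4*s^3 - 31*s^2 - 14*s + 49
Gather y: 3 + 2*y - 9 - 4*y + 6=-2*y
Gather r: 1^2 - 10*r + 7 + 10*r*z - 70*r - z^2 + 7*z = r*(10*z - 80) - z^2 + 7*z + 8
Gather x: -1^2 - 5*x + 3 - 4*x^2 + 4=-4*x^2 - 5*x + 6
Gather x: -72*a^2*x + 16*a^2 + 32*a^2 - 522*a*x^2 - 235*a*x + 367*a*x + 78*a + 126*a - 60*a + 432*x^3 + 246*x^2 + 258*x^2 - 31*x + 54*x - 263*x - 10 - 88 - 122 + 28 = 48*a^2 + 144*a + 432*x^3 + x^2*(504 - 522*a) + x*(-72*a^2 + 132*a - 240) - 192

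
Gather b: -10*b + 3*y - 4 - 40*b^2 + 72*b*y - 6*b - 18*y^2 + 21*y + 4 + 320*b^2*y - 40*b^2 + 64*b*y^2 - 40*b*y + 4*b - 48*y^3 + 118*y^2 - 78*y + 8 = b^2*(320*y - 80) + b*(64*y^2 + 32*y - 12) - 48*y^3 + 100*y^2 - 54*y + 8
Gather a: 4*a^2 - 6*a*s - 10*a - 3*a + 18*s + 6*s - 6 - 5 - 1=4*a^2 + a*(-6*s - 13) + 24*s - 12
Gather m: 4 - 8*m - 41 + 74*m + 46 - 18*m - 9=48*m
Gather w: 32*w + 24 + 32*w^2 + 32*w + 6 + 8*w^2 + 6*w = 40*w^2 + 70*w + 30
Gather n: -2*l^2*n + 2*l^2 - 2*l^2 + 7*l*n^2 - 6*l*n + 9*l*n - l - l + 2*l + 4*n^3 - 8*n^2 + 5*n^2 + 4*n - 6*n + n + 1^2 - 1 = 4*n^3 + n^2*(7*l - 3) + n*(-2*l^2 + 3*l - 1)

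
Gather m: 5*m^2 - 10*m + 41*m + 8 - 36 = 5*m^2 + 31*m - 28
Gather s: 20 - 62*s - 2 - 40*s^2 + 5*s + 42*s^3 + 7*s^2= 42*s^3 - 33*s^2 - 57*s + 18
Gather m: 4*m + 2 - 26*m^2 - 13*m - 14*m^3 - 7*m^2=-14*m^3 - 33*m^2 - 9*m + 2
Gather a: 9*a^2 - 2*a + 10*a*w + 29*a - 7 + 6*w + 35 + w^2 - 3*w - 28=9*a^2 + a*(10*w + 27) + w^2 + 3*w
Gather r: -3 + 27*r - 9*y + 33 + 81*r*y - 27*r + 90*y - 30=81*r*y + 81*y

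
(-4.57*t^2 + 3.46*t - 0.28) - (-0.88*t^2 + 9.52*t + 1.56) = -3.69*t^2 - 6.06*t - 1.84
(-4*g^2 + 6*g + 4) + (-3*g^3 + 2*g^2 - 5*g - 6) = -3*g^3 - 2*g^2 + g - 2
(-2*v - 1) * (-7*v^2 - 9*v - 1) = 14*v^3 + 25*v^2 + 11*v + 1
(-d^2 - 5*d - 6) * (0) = 0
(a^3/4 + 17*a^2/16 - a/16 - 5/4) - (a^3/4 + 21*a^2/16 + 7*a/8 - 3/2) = -a^2/4 - 15*a/16 + 1/4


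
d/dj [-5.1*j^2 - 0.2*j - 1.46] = -10.2*j - 0.2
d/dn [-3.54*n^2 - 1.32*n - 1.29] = -7.08*n - 1.32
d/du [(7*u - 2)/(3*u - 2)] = -8/(3*u - 2)^2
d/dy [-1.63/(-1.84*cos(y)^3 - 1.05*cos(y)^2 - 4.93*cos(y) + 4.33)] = (8.9976*cos(y)^2 + 3.423*cos(y) + 8.0359)*sin(y)/(1.84*cos(y)^3 + 1.05*cos(y)^2 + 4.93*cos(y) - 4.33)^2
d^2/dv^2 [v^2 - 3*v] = 2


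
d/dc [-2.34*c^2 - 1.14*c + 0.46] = -4.68*c - 1.14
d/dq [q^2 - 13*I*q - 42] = 2*q - 13*I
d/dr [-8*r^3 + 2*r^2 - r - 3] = -24*r^2 + 4*r - 1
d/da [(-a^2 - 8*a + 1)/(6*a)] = (-a^2 - 1)/(6*a^2)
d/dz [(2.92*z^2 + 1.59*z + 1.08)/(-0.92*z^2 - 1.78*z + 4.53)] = (-3.7348*z^2 + 28.4424*z + 9.1251)/(0.8464*z^4 + 3.2752*z^3 - 5.1668*z^2 - 16.1268*z + 20.5209)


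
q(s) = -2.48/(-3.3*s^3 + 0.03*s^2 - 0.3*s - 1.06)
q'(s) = -2.48*(9.9*s^2 - 0.06*s + 0.3)/(-3.3*s^3 + 0.03*s^2 - 0.3*s - 1.06)^2 = (-24.552*s^2 + 0.1488*s - 0.744)/(3.3*s^3 - 0.03*s^2 + 0.3*s + 1.06)^2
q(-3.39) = -0.02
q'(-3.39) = -0.02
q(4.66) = 0.01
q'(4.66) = -0.00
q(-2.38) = -0.06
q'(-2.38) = -0.07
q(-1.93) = -0.11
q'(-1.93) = -0.17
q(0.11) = 2.26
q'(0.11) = -0.85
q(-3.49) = -0.02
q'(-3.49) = -0.02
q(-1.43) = -0.27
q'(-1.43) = -0.62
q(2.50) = 0.05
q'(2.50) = -0.05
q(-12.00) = -0.00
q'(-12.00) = -0.00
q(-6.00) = -0.00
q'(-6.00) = -0.00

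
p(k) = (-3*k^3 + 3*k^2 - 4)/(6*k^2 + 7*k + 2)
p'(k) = (-12*k - 7)*(-3*k^3 + 3*k^2 - 4)/(6*k^2 + 7*k + 2)^2 + (-9*k^2 + 6*k)/(6*k^2 + 7*k + 2) = (-18*k^4 - 42*k^3 + 3*k^2 + 60*k + 28)/(36*k^4 + 84*k^3 + 73*k^2 + 28*k + 4)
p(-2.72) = 2.87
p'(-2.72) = -0.34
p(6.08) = -2.13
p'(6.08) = -0.47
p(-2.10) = 2.69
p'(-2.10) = -0.24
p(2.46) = -0.55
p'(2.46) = -0.35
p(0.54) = -0.48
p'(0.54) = 0.94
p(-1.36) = 2.54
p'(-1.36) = -0.31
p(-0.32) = -9.60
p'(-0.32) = 73.44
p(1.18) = -0.26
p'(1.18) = -0.00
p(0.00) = -2.00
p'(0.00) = 7.00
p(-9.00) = 5.71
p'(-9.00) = -0.49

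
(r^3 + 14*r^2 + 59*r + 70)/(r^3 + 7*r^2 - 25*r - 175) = (r + 2)/(r - 5)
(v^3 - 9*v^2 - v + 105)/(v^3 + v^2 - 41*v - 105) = (v - 5)/(v + 5)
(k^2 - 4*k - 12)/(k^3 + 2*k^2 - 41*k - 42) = (k + 2)/(k^2 + 8*k + 7)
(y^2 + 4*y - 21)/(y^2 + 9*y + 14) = (y - 3)/(y + 2)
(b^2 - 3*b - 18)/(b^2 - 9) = (b - 6)/(b - 3)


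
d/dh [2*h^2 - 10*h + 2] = 4*h - 10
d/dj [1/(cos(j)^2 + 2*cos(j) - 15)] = 2*(cos(j) + 1)*sin(j)/(cos(j)^2 + 2*cos(j) - 15)^2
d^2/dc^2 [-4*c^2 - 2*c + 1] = -8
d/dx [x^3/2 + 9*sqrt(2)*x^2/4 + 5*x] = 3*x^2/2 + 9*sqrt(2)*x/2 + 5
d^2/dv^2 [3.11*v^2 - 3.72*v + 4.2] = 6.22000000000000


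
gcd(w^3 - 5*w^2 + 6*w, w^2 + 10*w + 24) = 1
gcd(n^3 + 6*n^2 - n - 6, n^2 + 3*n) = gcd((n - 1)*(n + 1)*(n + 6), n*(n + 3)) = 1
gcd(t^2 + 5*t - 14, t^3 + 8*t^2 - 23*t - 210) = t + 7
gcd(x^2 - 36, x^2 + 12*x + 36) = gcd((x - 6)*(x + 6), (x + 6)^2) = x + 6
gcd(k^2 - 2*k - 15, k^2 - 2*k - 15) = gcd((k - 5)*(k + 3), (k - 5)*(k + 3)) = k^2 - 2*k - 15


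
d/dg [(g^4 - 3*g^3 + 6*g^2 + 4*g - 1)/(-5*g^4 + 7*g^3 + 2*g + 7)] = 2*(-4*g^6 + 30*g^5 + 12*g^4 - 30*g^3 - 15*g^2 + 42*g + 15)/(25*g^8 - 70*g^7 + 49*g^6 - 20*g^5 - 42*g^4 + 98*g^3 + 4*g^2 + 28*g + 49)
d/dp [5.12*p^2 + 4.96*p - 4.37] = 10.24*p + 4.96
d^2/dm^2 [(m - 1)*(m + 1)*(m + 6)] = 6*m + 12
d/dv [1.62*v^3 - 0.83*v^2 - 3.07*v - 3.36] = 4.86*v^2 - 1.66*v - 3.07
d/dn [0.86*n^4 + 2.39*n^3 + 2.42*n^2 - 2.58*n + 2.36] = 3.44*n^3 + 7.17*n^2 + 4.84*n - 2.58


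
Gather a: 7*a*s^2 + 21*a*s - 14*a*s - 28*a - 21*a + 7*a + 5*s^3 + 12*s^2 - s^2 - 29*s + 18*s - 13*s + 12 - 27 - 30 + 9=a*(7*s^2 + 7*s - 42) + 5*s^3 + 11*s^2 - 24*s - 36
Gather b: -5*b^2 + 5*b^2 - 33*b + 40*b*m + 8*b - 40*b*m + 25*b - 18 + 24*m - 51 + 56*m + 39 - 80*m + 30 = 0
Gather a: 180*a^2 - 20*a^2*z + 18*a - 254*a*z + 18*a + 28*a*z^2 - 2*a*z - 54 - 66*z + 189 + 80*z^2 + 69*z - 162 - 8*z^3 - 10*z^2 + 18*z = a^2*(180 - 20*z) + a*(28*z^2 - 256*z + 36) - 8*z^3 + 70*z^2 + 21*z - 27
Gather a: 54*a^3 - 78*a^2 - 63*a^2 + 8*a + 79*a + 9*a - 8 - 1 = 54*a^3 - 141*a^2 + 96*a - 9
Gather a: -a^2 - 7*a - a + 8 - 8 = -a^2 - 8*a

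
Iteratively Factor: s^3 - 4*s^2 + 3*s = (s - 1)*(s^2 - 3*s) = (s - 3)*(s - 1)*(s)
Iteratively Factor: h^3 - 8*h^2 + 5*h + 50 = (h - 5)*(h^2 - 3*h - 10) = (h - 5)^2*(h + 2)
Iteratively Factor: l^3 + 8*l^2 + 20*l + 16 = (l + 2)*(l^2 + 6*l + 8) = (l + 2)*(l + 4)*(l + 2)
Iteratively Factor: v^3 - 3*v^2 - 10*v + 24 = (v - 4)*(v^2 + v - 6) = (v - 4)*(v + 3)*(v - 2)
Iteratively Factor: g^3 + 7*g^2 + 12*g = (g + 4)*(g^2 + 3*g) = g*(g + 4)*(g + 3)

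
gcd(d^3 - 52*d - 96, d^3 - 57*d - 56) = d - 8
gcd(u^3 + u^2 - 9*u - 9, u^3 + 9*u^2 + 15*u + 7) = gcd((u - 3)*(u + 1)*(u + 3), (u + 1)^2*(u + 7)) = u + 1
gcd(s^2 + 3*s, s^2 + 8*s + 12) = 1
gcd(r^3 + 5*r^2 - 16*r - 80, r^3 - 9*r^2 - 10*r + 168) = r + 4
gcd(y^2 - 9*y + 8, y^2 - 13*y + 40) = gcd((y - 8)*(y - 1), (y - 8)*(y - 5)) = y - 8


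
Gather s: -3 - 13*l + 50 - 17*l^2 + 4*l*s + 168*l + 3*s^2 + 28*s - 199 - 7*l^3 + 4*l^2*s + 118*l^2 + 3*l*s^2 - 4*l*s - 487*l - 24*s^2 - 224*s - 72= -7*l^3 + 101*l^2 - 332*l + s^2*(3*l - 21) + s*(4*l^2 - 196) - 224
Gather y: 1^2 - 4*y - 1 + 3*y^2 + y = 3*y^2 - 3*y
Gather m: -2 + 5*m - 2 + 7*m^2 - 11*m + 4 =7*m^2 - 6*m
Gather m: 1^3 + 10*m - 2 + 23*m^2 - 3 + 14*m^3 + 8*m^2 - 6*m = 14*m^3 + 31*m^2 + 4*m - 4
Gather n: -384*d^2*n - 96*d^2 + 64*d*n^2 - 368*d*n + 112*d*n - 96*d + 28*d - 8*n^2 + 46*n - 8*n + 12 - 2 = -96*d^2 - 68*d + n^2*(64*d - 8) + n*(-384*d^2 - 256*d + 38) + 10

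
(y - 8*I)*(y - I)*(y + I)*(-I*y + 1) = -I*y^4 - 7*y^3 - 9*I*y^2 - 7*y - 8*I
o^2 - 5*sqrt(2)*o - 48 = (o - 8*sqrt(2))*(o + 3*sqrt(2))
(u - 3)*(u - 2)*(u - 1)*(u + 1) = u^4 - 5*u^3 + 5*u^2 + 5*u - 6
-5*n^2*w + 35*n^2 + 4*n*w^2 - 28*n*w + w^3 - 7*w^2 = (-n + w)*(5*n + w)*(w - 7)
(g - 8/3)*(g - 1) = g^2 - 11*g/3 + 8/3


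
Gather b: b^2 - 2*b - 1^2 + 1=b^2 - 2*b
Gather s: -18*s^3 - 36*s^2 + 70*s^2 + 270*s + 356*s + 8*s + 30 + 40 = -18*s^3 + 34*s^2 + 634*s + 70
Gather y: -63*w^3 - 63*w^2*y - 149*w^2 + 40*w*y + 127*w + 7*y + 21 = -63*w^3 - 149*w^2 + 127*w + y*(-63*w^2 + 40*w + 7) + 21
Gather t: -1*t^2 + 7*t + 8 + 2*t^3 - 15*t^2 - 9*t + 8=2*t^3 - 16*t^2 - 2*t + 16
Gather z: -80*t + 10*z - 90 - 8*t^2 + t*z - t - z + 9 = -8*t^2 - 81*t + z*(t + 9) - 81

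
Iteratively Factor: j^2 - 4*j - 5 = (j - 5)*(j + 1)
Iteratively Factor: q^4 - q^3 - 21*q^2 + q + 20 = (q + 1)*(q^3 - 2*q^2 - 19*q + 20) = (q - 5)*(q + 1)*(q^2 + 3*q - 4) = (q - 5)*(q - 1)*(q + 1)*(q + 4)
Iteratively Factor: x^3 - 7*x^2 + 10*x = (x - 2)*(x^2 - 5*x) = x*(x - 2)*(x - 5)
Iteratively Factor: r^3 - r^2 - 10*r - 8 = (r + 1)*(r^2 - 2*r - 8) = (r + 1)*(r + 2)*(r - 4)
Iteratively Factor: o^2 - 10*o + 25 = (o - 5)*(o - 5)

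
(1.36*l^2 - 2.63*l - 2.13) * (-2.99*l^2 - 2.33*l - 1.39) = -4.0664*l^4 + 4.6949*l^3 + 10.6062*l^2 + 8.6186*l + 2.9607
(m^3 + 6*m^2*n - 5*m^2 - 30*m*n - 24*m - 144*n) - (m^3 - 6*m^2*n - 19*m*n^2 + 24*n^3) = 12*m^2*n - 5*m^2 + 19*m*n^2 - 30*m*n - 24*m - 24*n^3 - 144*n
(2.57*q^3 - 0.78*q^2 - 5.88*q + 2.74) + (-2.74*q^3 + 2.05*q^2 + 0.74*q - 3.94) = -0.17*q^3 + 1.27*q^2 - 5.14*q - 1.2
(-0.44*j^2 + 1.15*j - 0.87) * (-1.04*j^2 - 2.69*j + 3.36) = 0.4576*j^4 - 0.0124*j^3 - 3.6671*j^2 + 6.2043*j - 2.9232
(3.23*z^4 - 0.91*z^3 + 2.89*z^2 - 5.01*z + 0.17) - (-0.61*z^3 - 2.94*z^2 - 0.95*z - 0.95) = 3.23*z^4 - 0.3*z^3 + 5.83*z^2 - 4.06*z + 1.12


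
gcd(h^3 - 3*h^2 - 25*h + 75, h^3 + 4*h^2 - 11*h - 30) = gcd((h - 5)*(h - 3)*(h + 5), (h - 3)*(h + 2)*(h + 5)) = h^2 + 2*h - 15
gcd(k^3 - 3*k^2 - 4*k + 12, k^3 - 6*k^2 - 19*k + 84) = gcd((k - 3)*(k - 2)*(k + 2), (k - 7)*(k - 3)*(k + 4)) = k - 3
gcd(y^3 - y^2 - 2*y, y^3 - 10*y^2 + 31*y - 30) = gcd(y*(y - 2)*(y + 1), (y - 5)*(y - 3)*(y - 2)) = y - 2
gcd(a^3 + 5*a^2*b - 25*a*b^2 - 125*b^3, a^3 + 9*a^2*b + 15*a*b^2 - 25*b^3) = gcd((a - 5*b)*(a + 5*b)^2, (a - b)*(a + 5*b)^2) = a^2 + 10*a*b + 25*b^2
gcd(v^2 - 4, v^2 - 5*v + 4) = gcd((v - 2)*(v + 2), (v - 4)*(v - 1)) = 1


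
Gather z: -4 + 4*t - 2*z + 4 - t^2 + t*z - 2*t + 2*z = -t^2 + t*z + 2*t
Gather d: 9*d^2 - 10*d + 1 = 9*d^2 - 10*d + 1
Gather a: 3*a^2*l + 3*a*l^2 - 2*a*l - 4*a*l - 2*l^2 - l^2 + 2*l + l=3*a^2*l + a*(3*l^2 - 6*l) - 3*l^2 + 3*l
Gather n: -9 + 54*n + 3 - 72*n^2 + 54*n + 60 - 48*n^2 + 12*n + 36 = -120*n^2 + 120*n + 90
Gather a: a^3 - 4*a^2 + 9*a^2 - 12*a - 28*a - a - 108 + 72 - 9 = a^3 + 5*a^2 - 41*a - 45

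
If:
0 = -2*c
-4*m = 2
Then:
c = 0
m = -1/2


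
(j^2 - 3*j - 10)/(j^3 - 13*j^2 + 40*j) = (j + 2)/(j*(j - 8))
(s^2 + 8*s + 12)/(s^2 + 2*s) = (s + 6)/s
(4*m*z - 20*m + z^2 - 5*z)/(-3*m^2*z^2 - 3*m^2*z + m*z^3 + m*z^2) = (-4*m*z + 20*m - z^2 + 5*z)/(m*z*(3*m*z + 3*m - z^2 - z))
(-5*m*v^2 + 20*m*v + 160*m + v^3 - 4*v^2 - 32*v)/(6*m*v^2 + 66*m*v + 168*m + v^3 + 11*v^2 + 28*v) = (-5*m*v + 40*m + v^2 - 8*v)/(6*m*v + 42*m + v^2 + 7*v)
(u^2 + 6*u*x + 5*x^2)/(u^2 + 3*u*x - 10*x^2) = (-u - x)/(-u + 2*x)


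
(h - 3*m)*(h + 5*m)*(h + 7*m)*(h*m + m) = h^4*m + 9*h^3*m^2 + h^3*m - h^2*m^3 + 9*h^2*m^2 - 105*h*m^4 - h*m^3 - 105*m^4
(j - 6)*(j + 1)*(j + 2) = j^3 - 3*j^2 - 16*j - 12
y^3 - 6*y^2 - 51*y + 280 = (y - 8)*(y - 5)*(y + 7)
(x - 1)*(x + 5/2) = x^2 + 3*x/2 - 5/2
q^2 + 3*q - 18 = (q - 3)*(q + 6)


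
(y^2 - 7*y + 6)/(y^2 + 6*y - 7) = (y - 6)/(y + 7)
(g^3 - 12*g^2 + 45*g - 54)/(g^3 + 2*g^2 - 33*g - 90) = (g^2 - 6*g + 9)/(g^2 + 8*g + 15)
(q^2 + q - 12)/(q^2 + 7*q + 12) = (q - 3)/(q + 3)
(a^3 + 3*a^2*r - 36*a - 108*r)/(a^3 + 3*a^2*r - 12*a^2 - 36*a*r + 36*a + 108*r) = (a + 6)/(a - 6)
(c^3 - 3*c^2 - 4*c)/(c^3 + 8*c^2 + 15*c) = (c^2 - 3*c - 4)/(c^2 + 8*c + 15)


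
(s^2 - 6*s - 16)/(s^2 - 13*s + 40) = (s + 2)/(s - 5)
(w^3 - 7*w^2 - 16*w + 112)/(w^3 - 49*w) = (w^2 - 16)/(w*(w + 7))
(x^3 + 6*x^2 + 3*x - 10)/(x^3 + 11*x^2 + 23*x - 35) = (x + 2)/(x + 7)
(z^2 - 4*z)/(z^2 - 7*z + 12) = z/(z - 3)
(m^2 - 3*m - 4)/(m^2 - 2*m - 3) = (m - 4)/(m - 3)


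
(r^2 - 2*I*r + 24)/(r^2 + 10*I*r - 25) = (r^2 - 2*I*r + 24)/(r^2 + 10*I*r - 25)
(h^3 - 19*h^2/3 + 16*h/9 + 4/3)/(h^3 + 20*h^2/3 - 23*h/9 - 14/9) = (h - 6)/(h + 7)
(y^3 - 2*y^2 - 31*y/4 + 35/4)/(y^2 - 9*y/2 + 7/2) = y + 5/2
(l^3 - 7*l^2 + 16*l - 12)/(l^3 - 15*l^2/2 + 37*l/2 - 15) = 2*(l - 2)/(2*l - 5)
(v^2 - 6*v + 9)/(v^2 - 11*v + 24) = (v - 3)/(v - 8)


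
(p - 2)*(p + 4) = p^2 + 2*p - 8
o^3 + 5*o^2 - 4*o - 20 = (o - 2)*(o + 2)*(o + 5)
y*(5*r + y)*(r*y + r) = 5*r^2*y^2 + 5*r^2*y + r*y^3 + r*y^2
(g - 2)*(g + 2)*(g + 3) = g^3 + 3*g^2 - 4*g - 12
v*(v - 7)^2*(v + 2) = v^4 - 12*v^3 + 21*v^2 + 98*v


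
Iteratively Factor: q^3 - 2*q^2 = (q - 2)*(q^2) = q*(q - 2)*(q)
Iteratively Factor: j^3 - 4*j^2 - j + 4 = (j - 1)*(j^2 - 3*j - 4) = (j - 4)*(j - 1)*(j + 1)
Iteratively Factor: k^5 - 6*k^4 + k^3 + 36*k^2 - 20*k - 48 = (k - 3)*(k^4 - 3*k^3 - 8*k^2 + 12*k + 16) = (k - 3)*(k + 1)*(k^3 - 4*k^2 - 4*k + 16) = (k - 3)*(k + 1)*(k + 2)*(k^2 - 6*k + 8) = (k - 4)*(k - 3)*(k + 1)*(k + 2)*(k - 2)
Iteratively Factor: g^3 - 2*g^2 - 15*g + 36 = (g + 4)*(g^2 - 6*g + 9) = (g - 3)*(g + 4)*(g - 3)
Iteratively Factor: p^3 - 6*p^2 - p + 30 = (p - 5)*(p^2 - p - 6) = (p - 5)*(p - 3)*(p + 2)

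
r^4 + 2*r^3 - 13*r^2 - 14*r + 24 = (r - 3)*(r - 1)*(r + 2)*(r + 4)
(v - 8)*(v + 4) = v^2 - 4*v - 32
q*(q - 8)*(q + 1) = q^3 - 7*q^2 - 8*q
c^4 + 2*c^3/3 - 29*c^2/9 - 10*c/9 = c*(c - 5/3)*(c + 1/3)*(c + 2)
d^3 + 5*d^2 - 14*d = d*(d - 2)*(d + 7)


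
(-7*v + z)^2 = 49*v^2 - 14*v*z + z^2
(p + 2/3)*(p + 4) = p^2 + 14*p/3 + 8/3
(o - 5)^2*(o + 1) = o^3 - 9*o^2 + 15*o + 25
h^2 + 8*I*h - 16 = (h + 4*I)^2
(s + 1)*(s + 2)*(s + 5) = s^3 + 8*s^2 + 17*s + 10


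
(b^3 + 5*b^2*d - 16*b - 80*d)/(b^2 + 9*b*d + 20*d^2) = (b^2 - 16)/(b + 4*d)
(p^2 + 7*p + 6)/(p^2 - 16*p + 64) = (p^2 + 7*p + 6)/(p^2 - 16*p + 64)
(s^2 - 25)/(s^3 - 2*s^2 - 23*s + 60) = (s - 5)/(s^2 - 7*s + 12)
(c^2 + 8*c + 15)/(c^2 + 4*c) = (c^2 + 8*c + 15)/(c*(c + 4))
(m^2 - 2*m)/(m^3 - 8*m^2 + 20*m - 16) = m/(m^2 - 6*m + 8)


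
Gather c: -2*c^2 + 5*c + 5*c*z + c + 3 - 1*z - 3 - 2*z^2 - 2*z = -2*c^2 + c*(5*z + 6) - 2*z^2 - 3*z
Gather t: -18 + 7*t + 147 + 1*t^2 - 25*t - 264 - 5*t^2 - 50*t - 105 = -4*t^2 - 68*t - 240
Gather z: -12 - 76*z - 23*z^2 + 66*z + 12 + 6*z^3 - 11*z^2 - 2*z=6*z^3 - 34*z^2 - 12*z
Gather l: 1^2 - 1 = 0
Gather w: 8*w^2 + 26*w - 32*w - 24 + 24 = 8*w^2 - 6*w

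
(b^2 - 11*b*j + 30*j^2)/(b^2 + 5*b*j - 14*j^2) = (b^2 - 11*b*j + 30*j^2)/(b^2 + 5*b*j - 14*j^2)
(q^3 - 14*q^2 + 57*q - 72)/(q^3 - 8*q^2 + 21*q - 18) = (q - 8)/(q - 2)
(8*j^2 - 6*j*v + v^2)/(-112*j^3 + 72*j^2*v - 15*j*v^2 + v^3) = (-2*j + v)/(28*j^2 - 11*j*v + v^2)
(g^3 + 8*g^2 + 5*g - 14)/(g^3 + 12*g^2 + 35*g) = (g^2 + g - 2)/(g*(g + 5))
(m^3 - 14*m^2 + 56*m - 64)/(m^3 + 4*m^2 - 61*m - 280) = (m^2 - 6*m + 8)/(m^2 + 12*m + 35)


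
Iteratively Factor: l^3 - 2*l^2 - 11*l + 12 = (l + 3)*(l^2 - 5*l + 4) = (l - 1)*(l + 3)*(l - 4)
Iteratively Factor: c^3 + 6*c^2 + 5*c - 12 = (c + 3)*(c^2 + 3*c - 4) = (c + 3)*(c + 4)*(c - 1)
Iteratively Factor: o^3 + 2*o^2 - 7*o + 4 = (o + 4)*(o^2 - 2*o + 1) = (o - 1)*(o + 4)*(o - 1)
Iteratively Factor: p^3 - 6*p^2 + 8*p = (p)*(p^2 - 6*p + 8) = p*(p - 2)*(p - 4)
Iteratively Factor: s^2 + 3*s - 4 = (s - 1)*(s + 4)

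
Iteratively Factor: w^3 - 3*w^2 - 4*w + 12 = (w - 3)*(w^2 - 4) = (w - 3)*(w + 2)*(w - 2)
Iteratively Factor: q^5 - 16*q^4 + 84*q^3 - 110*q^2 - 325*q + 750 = (q - 5)*(q^4 - 11*q^3 + 29*q^2 + 35*q - 150) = (q - 5)^2*(q^3 - 6*q^2 - q + 30) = (q - 5)^3*(q^2 - q - 6) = (q - 5)^3*(q + 2)*(q - 3)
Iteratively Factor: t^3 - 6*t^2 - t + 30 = (t - 3)*(t^2 - 3*t - 10) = (t - 5)*(t - 3)*(t + 2)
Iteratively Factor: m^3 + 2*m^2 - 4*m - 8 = (m + 2)*(m^2 - 4) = (m - 2)*(m + 2)*(m + 2)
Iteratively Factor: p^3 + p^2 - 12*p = (p)*(p^2 + p - 12) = p*(p + 4)*(p - 3)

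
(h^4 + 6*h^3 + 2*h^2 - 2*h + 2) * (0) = 0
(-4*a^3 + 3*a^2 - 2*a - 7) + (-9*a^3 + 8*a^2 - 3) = -13*a^3 + 11*a^2 - 2*a - 10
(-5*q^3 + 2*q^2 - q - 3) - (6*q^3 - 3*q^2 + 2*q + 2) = -11*q^3 + 5*q^2 - 3*q - 5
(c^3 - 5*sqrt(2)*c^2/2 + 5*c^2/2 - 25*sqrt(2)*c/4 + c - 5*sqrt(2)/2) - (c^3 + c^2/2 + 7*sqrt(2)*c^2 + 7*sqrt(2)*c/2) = -19*sqrt(2)*c^2/2 + 2*c^2 - 39*sqrt(2)*c/4 + c - 5*sqrt(2)/2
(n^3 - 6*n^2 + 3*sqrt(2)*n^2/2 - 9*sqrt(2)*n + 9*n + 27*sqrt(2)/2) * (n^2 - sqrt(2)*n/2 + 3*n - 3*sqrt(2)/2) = n^5 - 3*n^4 + sqrt(2)*n^4 - 21*n^3/2 - 3*sqrt(2)*n^3 - 9*sqrt(2)*n^2 + 63*n^2/2 + 27*n/2 + 27*sqrt(2)*n - 81/2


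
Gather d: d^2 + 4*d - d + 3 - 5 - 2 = d^2 + 3*d - 4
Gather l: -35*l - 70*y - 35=-35*l - 70*y - 35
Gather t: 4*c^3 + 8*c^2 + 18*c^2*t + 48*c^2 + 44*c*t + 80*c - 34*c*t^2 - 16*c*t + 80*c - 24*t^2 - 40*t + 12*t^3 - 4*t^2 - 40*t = 4*c^3 + 56*c^2 + 160*c + 12*t^3 + t^2*(-34*c - 28) + t*(18*c^2 + 28*c - 80)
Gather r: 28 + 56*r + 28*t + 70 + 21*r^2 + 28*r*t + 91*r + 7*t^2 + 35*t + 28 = 21*r^2 + r*(28*t + 147) + 7*t^2 + 63*t + 126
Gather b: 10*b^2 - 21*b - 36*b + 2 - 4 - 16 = 10*b^2 - 57*b - 18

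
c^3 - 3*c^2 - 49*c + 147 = (c - 7)*(c - 3)*(c + 7)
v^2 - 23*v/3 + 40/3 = (v - 5)*(v - 8/3)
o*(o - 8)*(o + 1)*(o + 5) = o^4 - 2*o^3 - 43*o^2 - 40*o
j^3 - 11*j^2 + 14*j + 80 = (j - 8)*(j - 5)*(j + 2)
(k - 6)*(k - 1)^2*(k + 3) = k^4 - 5*k^3 - 11*k^2 + 33*k - 18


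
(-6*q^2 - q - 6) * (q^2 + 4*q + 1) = -6*q^4 - 25*q^3 - 16*q^2 - 25*q - 6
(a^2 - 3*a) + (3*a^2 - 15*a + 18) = 4*a^2 - 18*a + 18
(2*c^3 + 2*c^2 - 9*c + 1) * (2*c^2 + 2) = 4*c^5 + 4*c^4 - 14*c^3 + 6*c^2 - 18*c + 2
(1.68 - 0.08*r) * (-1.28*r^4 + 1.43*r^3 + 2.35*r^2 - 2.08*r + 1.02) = 0.1024*r^5 - 2.2648*r^4 + 2.2144*r^3 + 4.1144*r^2 - 3.576*r + 1.7136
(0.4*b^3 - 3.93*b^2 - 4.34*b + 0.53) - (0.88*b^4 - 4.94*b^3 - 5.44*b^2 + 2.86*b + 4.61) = -0.88*b^4 + 5.34*b^3 + 1.51*b^2 - 7.2*b - 4.08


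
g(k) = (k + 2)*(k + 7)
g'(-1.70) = 5.60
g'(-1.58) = 5.84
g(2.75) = 46.31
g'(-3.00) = 3.00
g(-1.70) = 1.59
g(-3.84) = -5.81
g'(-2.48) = 4.04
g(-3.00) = -4.00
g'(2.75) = 14.50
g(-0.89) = 6.78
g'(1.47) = 11.94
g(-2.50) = -2.25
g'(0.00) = 9.00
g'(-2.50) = 4.00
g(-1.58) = 2.28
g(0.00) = 14.00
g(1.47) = 29.39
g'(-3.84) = 1.32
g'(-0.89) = 7.22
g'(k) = 2*k + 9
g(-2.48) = -2.17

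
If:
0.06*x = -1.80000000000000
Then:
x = -30.00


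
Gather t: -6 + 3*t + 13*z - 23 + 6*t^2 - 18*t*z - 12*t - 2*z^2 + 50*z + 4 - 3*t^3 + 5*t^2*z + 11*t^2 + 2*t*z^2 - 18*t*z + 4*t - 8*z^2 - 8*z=-3*t^3 + t^2*(5*z + 17) + t*(2*z^2 - 36*z - 5) - 10*z^2 + 55*z - 25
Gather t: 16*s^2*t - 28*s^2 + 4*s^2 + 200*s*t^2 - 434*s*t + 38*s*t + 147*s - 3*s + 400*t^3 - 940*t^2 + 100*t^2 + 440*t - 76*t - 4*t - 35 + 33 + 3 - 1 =-24*s^2 + 144*s + 400*t^3 + t^2*(200*s - 840) + t*(16*s^2 - 396*s + 360)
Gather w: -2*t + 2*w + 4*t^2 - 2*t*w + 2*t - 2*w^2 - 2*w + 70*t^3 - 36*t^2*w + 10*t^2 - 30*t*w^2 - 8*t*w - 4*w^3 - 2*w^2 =70*t^3 + 14*t^2 - 4*w^3 + w^2*(-30*t - 4) + w*(-36*t^2 - 10*t)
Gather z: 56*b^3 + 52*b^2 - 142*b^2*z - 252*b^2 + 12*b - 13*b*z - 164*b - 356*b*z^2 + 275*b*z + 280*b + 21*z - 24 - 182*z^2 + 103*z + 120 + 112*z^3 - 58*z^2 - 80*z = 56*b^3 - 200*b^2 + 128*b + 112*z^3 + z^2*(-356*b - 240) + z*(-142*b^2 + 262*b + 44) + 96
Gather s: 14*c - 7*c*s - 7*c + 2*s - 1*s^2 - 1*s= 7*c - s^2 + s*(1 - 7*c)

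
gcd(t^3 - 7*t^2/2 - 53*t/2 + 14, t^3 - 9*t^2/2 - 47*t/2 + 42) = t^2 - 3*t - 28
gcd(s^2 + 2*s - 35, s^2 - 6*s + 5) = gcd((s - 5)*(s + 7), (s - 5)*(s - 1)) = s - 5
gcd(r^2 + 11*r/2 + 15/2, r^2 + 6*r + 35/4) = r + 5/2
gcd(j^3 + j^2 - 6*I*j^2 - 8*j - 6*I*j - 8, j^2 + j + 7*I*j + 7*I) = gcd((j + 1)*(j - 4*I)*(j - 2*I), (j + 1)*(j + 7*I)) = j + 1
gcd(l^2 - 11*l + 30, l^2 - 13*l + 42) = l - 6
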